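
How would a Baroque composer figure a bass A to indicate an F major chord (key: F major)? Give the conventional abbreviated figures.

6

A is the third of F major, so the chord is in first inversion.
A triad in first inversion is figured 6/3, conventionally abbreviated 6.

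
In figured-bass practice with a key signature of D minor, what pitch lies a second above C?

Counting 1 letter step above C lands on D; in D minor, that letter is D.

D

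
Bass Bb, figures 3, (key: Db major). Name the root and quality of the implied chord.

Bb minor

The figures 3 indicate a triad in root position.
In root position the bass is the root, so the root is Bb.
The chord tones are Bb, Db, F, giving Bb minor.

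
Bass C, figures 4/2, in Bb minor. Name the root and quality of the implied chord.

Db major seventh

The figures 4/2 indicate a seventh chord in third inversion.
In third inversion the root lies a second above the bass: a second above C in Bb minor is Db.
The chord tones are C, Db, F, Ab, giving Db major seventh.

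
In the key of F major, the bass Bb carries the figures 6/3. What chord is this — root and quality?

G minor

The figures 6/3 indicate a triad in first inversion.
In first inversion the root lies a sixth above the bass: a sixth above Bb in F major is G.
The chord tones are Bb, D, G, giving G minor.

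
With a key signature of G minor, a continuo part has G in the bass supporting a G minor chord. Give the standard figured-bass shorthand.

G is the root of G minor, so the chord is in root position.
A triad in root position is figured 5/3, conventionally abbreviated (no figures — root-position triad).

no figures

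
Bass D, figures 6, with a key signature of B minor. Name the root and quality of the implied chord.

The figures 6 indicate a triad in first inversion.
In first inversion the root lies a sixth above the bass: a sixth above D in B minor is B.
The chord tones are D, F#, B, giving B minor.

B minor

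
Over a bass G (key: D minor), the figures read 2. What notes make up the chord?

G, A, C, E

The written figures 2 are shorthand for 6/4/2: the 6/4 are implied.
A second above G in this key is A.
A fourth above G in this key is C.
A sixth above G in this key is E.
Together with the bass G, this spells A minor seventh in third inversion.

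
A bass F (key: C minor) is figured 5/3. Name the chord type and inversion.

triad, root position

Intervals of 5/3 above the bass form a triad; the bass is the root, so this is root position.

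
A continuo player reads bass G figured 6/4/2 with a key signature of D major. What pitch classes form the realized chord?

G, A, C#, E

A second above G in this key is A.
A fourth above G in this key is C#.
A sixth above G in this key is E.
Together with the bass G, this spells A dominant seventh in third inversion.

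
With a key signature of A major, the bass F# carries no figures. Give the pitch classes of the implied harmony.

F#, A, C#

An unfigured bass implies 5/3.
A third above F# in this key is A.
A fifth above F# in this key is C#.
Together with the bass F#, this spells F# minor in root position.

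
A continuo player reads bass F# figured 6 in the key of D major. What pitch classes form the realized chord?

F#, A, D

The written figures 6 are shorthand for 6/3: the 3 is implied.
A third above F# in this key is A.
A sixth above F# in this key is D.
Together with the bass F#, this spells D major in first inversion.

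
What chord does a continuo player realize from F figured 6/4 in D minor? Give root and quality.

The figures 6/4 indicate a triad in second inversion.
In second inversion the root lies a fourth above the bass: a fourth above F in D minor is Bb.
The chord tones are F, Bb, D, giving Bb major.

Bb major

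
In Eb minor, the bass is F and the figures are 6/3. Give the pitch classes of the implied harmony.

F, Ab, Db

A third above F in this key is Ab.
A sixth above F in this key is Db.
Together with the bass F, this spells Db major in first inversion.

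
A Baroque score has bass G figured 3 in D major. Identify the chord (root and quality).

G major

The figures 3 indicate a triad in root position.
In root position the bass is the root, so the root is G.
The chord tones are G, B, D, giving G major.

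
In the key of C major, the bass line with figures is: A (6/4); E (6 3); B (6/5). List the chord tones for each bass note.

A (6/4): A, D, F.
E (6/3): E, G, C.
B (6/5/3): B, D, F, G.

A, D, F | E, G, C | B, D, F, G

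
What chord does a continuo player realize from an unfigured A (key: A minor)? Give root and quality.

An unfigured bass indicates a triad in root position.
In root position the bass is the root, so the root is A.
The chord tones are A, C, E, giving A minor.

A minor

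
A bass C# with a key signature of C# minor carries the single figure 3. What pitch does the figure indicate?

Counting 2 letter steps above C# lands on E; in C# minor, that letter is E.

E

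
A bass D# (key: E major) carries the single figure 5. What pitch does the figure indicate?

A

Counting 4 letter steps above D# lands on A; in E major, that letter is A.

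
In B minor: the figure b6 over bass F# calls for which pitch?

Db

Counting 5 letter steps above F# lands on D; in B minor, that letter is D.
The b6 figure lowers it a semitone, giving Db.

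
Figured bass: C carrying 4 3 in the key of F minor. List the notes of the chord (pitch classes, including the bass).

C, Eb, F, Ab

The written figures 4 3 are shorthand for 6/4/3: the 6 is implied.
A third above C in this key is Eb.
A fourth above C in this key is F.
A sixth above C in this key is Ab.
Together with the bass C, this spells F minor seventh in second inversion.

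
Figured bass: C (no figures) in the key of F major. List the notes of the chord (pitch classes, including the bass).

An unfigured bass implies 5/3.
A third above C in this key is E.
A fifth above C in this key is G.
Together with the bass C, this spells C major in root position.

C, E, G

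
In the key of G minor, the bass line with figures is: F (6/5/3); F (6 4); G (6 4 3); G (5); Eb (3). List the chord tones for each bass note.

F (6/5/3): F, A, C, D.
F (6/4): F, Bb, D.
G (6/4/3): G, Bb, C, Eb.
G (5/3): G, Bb, D.
Eb (5/3): Eb, G, Bb.

F, A, C, D | F, Bb, D | G, Bb, C, Eb | G, Bb, D | Eb, G, Bb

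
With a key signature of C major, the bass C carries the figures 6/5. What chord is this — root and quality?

A minor seventh

The figures 6/5 indicate a seventh chord in first inversion.
In first inversion the root lies a sixth above the bass: a sixth above C in C major is A.
The chord tones are C, E, G, A, giving A minor seventh.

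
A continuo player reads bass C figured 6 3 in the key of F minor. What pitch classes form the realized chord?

C, Eb, Ab

A third above C in this key is Eb.
A sixth above C in this key is Ab.
Together with the bass C, this spells Ab major in first inversion.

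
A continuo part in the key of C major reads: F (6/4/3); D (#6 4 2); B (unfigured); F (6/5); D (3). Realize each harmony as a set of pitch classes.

F (6/4/3): F, A, B, D.
D (#6/4/2): D, E, G, B#.
B (5/3): B, D, F.
F (6/5/3): F, A, C, D.
D (5/3): D, F, A.

F, A, B, D | D, E, G, B# | B, D, F | F, A, C, D | D, F, A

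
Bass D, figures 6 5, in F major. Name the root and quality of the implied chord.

Bb major seventh

The figures 6 5 indicate a seventh chord in first inversion.
In first inversion the root lies a sixth above the bass: a sixth above D in F major is Bb.
The chord tones are D, F, A, Bb, giving Bb major seventh.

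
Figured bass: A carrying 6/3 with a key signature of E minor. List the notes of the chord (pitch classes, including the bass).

A, C, F#

A third above A in this key is C.
A sixth above A in this key is F#.
Together with the bass A, this spells F# diminished in first inversion.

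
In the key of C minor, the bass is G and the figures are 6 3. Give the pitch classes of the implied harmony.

A third above G in this key is Bb.
A sixth above G in this key is Eb.
Together with the bass G, this spells Eb major in first inversion.

G, Bb, Eb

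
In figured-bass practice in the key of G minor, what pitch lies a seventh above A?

G

Counting 6 letter steps above A lands on G; in G minor, that letter is G.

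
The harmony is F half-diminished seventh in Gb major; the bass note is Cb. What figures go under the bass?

4/3

Cb is the fifth of F half-diminished seventh, so the chord is in second inversion.
A seventh chord in second inversion is figured 6/4/3, conventionally abbreviated 4/3.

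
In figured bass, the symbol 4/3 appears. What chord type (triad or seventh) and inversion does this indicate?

seventh chord, second inversion

4/3 is shorthand for 6/4/3.
Intervals of 6/4/3 above the bass form a seventh chord; the bass is the fifth, so this is second inversion.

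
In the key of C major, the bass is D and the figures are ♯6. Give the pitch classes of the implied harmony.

D, F, B#

The written figures ♯6 are shorthand for 6/3: the 3 is implied.
A third above D in this key is F.
A sixth above D in this key is B, raised to B# by the sharp.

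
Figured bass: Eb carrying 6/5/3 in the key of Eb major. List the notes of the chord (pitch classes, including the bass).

Eb, G, Bb, C

A third above Eb in this key is G.
A fifth above Eb in this key is Bb.
A sixth above Eb in this key is C.
Together with the bass Eb, this spells C minor seventh in first inversion.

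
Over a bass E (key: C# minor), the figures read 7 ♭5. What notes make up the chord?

E, G#, Bb, D#

The written figures 7 ♭5 are shorthand for 7/5/3: the 3 is implied.
A third above E in this key is G#.
A fifth above E in this key is B, lowered to Bb by the flat.
A seventh above E in this key is D#.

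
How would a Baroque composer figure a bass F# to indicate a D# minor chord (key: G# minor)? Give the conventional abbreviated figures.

F# is the third of D# minor, so the chord is in first inversion.
A triad in first inversion is figured 6/3, conventionally abbreviated 6.

6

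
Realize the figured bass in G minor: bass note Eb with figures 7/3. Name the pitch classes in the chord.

The written figures 7/3 are shorthand for 7/5/3: the 5 is implied.
A third above Eb in this key is G.
A fifth above Eb in this key is Bb.
A seventh above Eb in this key is D.
Together with the bass Eb, this spells Eb major seventh in root position.

Eb, G, Bb, D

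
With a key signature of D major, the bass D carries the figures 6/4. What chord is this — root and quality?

G major

The figures 6/4 indicate a triad in second inversion.
In second inversion the root lies a fourth above the bass: a fourth above D in D major is G.
The chord tones are D, G, B, giving G major.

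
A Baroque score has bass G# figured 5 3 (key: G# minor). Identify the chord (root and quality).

The figures 5 3 indicate a triad in root position.
In root position the bass is the root, so the root is G#.
The chord tones are G#, B, D#, giving G# minor.

G# minor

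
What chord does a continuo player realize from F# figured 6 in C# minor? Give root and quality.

The figures 6 indicate a triad in first inversion.
In first inversion the root lies a sixth above the bass: a sixth above F# in C# minor is D#.
The chord tones are F#, A, D#, giving D# diminished.

D# diminished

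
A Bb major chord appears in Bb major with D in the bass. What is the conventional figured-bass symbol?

D is the third of Bb major, so the chord is in first inversion.
A triad in first inversion is figured 6/3, conventionally abbreviated 6.

6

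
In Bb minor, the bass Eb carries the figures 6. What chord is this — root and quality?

The figures 6 indicate a triad in first inversion.
In first inversion the root lies a sixth above the bass: a sixth above Eb in Bb minor is C.
The chord tones are Eb, Gb, C, giving C diminished.

C diminished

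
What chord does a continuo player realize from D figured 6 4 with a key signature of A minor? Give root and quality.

G major

The figures 6 4 indicate a triad in second inversion.
In second inversion the root lies a fourth above the bass: a fourth above D in A minor is G.
The chord tones are D, G, B, giving G major.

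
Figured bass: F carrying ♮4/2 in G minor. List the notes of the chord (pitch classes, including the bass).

The written figures ♮4/2 are shorthand for 6/4/2: the 6 is implied.
A second above F in this key is G.
A fourth above F in this key is Bb, made natural (B) by the ♮ figure.
A sixth above F in this key is D.
Together with the bass F, this spells G dominant seventh in third inversion.

F, G, B, D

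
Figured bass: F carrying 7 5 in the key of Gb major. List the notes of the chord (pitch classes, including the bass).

F, Ab, Cb, Eb

The written figures 7 5 are shorthand for 7/5/3: the 3 is implied.
A third above F in this key is Ab.
A fifth above F in this key is Cb.
A seventh above F in this key is Eb.
Together with the bass F, this spells F half-diminished seventh in root position.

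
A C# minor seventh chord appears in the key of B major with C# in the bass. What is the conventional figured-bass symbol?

7

C# is the root of C# minor seventh, so the chord is in root position.
A seventh chord in root position is figured 7/5/3, conventionally abbreviated 7.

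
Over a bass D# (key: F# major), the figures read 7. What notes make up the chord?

D#, F#, A#, C#

The written figures 7 are shorthand for 7/5/3: the 5/3 are implied.
A third above D# in this key is F#.
A fifth above D# in this key is A#.
A seventh above D# in this key is C#.
Together with the bass D#, this spells D# minor seventh in root position.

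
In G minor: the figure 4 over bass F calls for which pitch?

Bb

Counting 3 letter steps above F lands on B; in G minor, that letter is Bb.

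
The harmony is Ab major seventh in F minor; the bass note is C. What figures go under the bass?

6/5

C is the third of Ab major seventh, so the chord is in first inversion.
A seventh chord in first inversion is figured 6/5/3, conventionally abbreviated 6/5.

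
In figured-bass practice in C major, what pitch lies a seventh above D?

Counting 6 letter steps above D lands on C; in C major, that letter is C.

C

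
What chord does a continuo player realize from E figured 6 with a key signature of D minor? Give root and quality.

C major

The figures 6 indicate a triad in first inversion.
In first inversion the root lies a sixth above the bass: a sixth above E in D minor is C.
The chord tones are E, G, C, giving C major.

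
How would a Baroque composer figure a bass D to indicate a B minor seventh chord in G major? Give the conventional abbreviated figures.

6/5

D is the third of B minor seventh, so the chord is in first inversion.
A seventh chord in first inversion is figured 6/5/3, conventionally abbreviated 6/5.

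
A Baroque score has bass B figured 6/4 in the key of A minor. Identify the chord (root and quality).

E minor

The figures 6/4 indicate a triad in second inversion.
In second inversion the root lies a fourth above the bass: a fourth above B in A minor is E.
The chord tones are B, E, G, giving E minor.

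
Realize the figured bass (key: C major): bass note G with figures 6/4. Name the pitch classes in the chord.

A fourth above G in this key is C.
A sixth above G in this key is E.
Together with the bass G, this spells C major in second inversion.

G, C, E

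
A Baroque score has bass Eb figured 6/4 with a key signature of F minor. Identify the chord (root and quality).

Ab major

The figures 6/4 indicate a triad in second inversion.
In second inversion the root lies a fourth above the bass: a fourth above Eb in F minor is Ab.
The chord tones are Eb, Ab, C, giving Ab major.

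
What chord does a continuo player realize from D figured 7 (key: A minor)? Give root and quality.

The figures 7 indicate a seventh chord in root position.
In root position the bass is the root, so the root is D.
The chord tones are D, F, A, C, giving D minor seventh.

D minor seventh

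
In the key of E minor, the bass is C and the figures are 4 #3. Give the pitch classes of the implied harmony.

C, E#, F#, A

The written figures 4 #3 are shorthand for 6/4/3: the 6 is implied.
A third above C in this key is E, raised to E# by the sharp.
A fourth above C in this key is F#.
A sixth above C in this key is A.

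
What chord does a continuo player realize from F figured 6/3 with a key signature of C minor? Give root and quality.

The figures 6/3 indicate a triad in first inversion.
In first inversion the root lies a sixth above the bass: a sixth above F in C minor is D.
The chord tones are F, Ab, D, giving D diminished.

D diminished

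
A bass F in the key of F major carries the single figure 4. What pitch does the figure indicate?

Counting 3 letter steps above F lands on B; in F major, that letter is Bb.

Bb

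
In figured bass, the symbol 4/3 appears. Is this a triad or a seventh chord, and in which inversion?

4/3 is shorthand for 6/4/3.
Intervals of 6/4/3 above the bass form a seventh chord; the bass is the fifth, so this is second inversion.

seventh chord, second inversion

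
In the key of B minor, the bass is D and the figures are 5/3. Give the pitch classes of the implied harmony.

D, F#, A

A third above D in this key is F#.
A fifth above D in this key is A.
Together with the bass D, this spells D major in root position.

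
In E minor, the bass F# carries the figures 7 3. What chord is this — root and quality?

The figures 7 3 indicate a seventh chord in root position.
In root position the bass is the root, so the root is F#.
The chord tones are F#, A, C, E, giving F# half-diminished seventh.

F# half-diminished seventh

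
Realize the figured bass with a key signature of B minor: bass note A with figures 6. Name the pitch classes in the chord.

A, C#, F#

The written figures 6 are shorthand for 6/3: the 3 is implied.
A third above A in this key is C#.
A sixth above A in this key is F#.
Together with the bass A, this spells F# minor in first inversion.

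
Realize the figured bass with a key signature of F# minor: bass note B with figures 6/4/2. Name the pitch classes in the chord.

B, C#, E, G#

A second above B in this key is C#.
A fourth above B in this key is E.
A sixth above B in this key is G#.
Together with the bass B, this spells C# minor seventh in third inversion.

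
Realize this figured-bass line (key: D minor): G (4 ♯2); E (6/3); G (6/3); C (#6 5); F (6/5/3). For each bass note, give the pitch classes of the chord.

G, A#, C, E | E, G, C | G, Bb, E | C, E, G, A# | F, A, C, D

G (6/4/#2): G, A#, C, E.
E (6/3): E, G, C.
G (6/3): G, Bb, E.
C (#6/5/3): C, E, G, A#.
F (6/5/3): F, A, C, D.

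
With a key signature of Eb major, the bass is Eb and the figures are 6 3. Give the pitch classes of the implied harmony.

Eb, G, C

A third above Eb in this key is G.
A sixth above Eb in this key is C.
Together with the bass Eb, this spells C minor in first inversion.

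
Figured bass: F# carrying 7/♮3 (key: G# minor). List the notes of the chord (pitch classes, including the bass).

F#, A, C#, E

The written figures 7/♮3 are shorthand for 7/5/3: the 5 is implied.
A third above F# in this key is A#, made natural (A) by the ♮ figure.
A fifth above F# in this key is C#.
A seventh above F# in this key is E.
Together with the bass F#, this spells F# minor seventh in root position.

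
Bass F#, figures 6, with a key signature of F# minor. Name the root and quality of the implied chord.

D major

The figures 6 indicate a triad in first inversion.
In first inversion the root lies a sixth above the bass: a sixth above F# in F# minor is D.
The chord tones are F#, A, D, giving D major.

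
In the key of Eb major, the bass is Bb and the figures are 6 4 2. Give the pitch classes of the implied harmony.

A second above Bb in this key is C.
A fourth above Bb in this key is Eb.
A sixth above Bb in this key is G.
Together with the bass Bb, this spells C minor seventh in third inversion.

Bb, C, Eb, G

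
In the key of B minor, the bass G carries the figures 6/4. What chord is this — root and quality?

C# diminished

The figures 6/4 indicate a triad in second inversion.
In second inversion the root lies a fourth above the bass: a fourth above G in B minor is C#.
The chord tones are G, C#, E, giving C# diminished.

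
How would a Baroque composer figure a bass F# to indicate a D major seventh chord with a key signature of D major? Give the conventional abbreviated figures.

F# is the third of D major seventh, so the chord is in first inversion.
A seventh chord in first inversion is figured 6/5/3, conventionally abbreviated 6/5.

6/5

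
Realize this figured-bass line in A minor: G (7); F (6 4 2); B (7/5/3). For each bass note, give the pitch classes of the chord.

G, B, D, F | F, G, B, D | B, D, F, A

G (7/5/3): G, B, D, F.
F (6/4/2): F, G, B, D.
B (7/5/3): B, D, F, A.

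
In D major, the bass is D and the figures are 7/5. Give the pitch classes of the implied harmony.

The written figures 7/5 are shorthand for 7/5/3: the 3 is implied.
A third above D in this key is F#.
A fifth above D in this key is A.
A seventh above D in this key is C#.
Together with the bass D, this spells D major seventh in root position.

D, F#, A, C#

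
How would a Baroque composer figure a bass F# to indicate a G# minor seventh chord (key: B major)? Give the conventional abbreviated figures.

4/2

F# is the seventh of G# minor seventh, so the chord is in third inversion.
A seventh chord in third inversion is figured 6/4/2, conventionally abbreviated 4/2.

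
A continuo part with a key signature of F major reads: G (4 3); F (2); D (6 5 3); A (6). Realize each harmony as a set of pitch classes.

G, Bb, C, E | F, G, Bb, D | D, F, A, Bb | A, C, F

G (6/4/3): G, Bb, C, E.
F (6/4/2): F, G, Bb, D.
D (6/5/3): D, F, A, Bb.
A (6/3): A, C, F.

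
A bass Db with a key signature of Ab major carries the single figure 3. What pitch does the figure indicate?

F

Counting 2 letter steps above Db lands on F; in Ab major, that letter is F.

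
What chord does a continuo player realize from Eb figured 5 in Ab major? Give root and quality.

Eb major

The figures 5 indicate a triad in root position.
In root position the bass is the root, so the root is Eb.
The chord tones are Eb, G, Bb, giving Eb major.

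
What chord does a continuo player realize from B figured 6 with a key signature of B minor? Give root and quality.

G major

The figures 6 indicate a triad in first inversion.
In first inversion the root lies a sixth above the bass: a sixth above B in B minor is G.
The chord tones are B, D, G, giving G major.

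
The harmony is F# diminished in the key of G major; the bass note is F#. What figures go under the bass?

no figures

F# is the root of F# diminished, so the chord is in root position.
A triad in root position is figured 5/3, conventionally abbreviated (no figures — root-position triad).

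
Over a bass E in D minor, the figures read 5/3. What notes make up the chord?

E, G, Bb

A third above E in this key is G.
A fifth above E in this key is Bb.
Together with the bass E, this spells E diminished in root position.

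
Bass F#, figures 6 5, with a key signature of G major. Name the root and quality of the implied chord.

The figures 6 5 indicate a seventh chord in first inversion.
In first inversion the root lies a sixth above the bass: a sixth above F# in G major is D.
The chord tones are F#, A, C, D, giving D dominant seventh.

D dominant seventh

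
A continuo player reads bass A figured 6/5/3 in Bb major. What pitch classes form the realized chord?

A, C, Eb, F

A third above A in this key is C.
A fifth above A in this key is Eb.
A sixth above A in this key is F.
Together with the bass A, this spells F dominant seventh in first inversion.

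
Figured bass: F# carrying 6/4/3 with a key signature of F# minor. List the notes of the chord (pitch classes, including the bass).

F#, A, B, D

A third above F# in this key is A.
A fourth above F# in this key is B.
A sixth above F# in this key is D.
Together with the bass F#, this spells B minor seventh in second inversion.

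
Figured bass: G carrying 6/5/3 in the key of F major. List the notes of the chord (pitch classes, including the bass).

A third above G in this key is Bb.
A fifth above G in this key is D.
A sixth above G in this key is E.
Together with the bass G, this spells E half-diminished seventh in first inversion.

G, Bb, D, E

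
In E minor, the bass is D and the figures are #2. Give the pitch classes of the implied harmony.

D, E#, G, B

The written figures #2 are shorthand for 6/4/2: the 6/4 are implied.
A second above D in this key is E, raised to E# by the sharp.
A fourth above D in this key is G.
A sixth above D in this key is B.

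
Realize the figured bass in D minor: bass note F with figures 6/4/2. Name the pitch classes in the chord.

F, G, Bb, D

A second above F in this key is G.
A fourth above F in this key is Bb.
A sixth above F in this key is D.
Together with the bass F, this spells G minor seventh in third inversion.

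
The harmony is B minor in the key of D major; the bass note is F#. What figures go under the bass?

6/4

F# is the fifth of B minor, so the chord is in second inversion.
A triad in second inversion is figured 6/4, conventionally abbreviated 6/4.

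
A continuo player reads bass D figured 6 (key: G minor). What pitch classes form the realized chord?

The written figures 6 are shorthand for 6/3: the 3 is implied.
A third above D in this key is F.
A sixth above D in this key is Bb.
Together with the bass D, this spells Bb major in first inversion.

D, F, Bb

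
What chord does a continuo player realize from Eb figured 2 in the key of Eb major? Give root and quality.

The figures 2 indicate a seventh chord in third inversion.
In third inversion the root lies a second above the bass: a second above Eb in Eb major is F.
The chord tones are Eb, F, Ab, C, giving F minor seventh.

F minor seventh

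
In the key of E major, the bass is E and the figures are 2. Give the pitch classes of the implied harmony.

E, F#, A, C#

The written figures 2 are shorthand for 6/4/2: the 6/4 are implied.
A second above E in this key is F#.
A fourth above E in this key is A.
A sixth above E in this key is C#.
Together with the bass E, this spells F# minor seventh in third inversion.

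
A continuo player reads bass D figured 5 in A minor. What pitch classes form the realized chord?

D, F, A

The written figures 5 are shorthand for 5/3: the 3 is implied.
A third above D in this key is F.
A fifth above D in this key is A.
Together with the bass D, this spells D minor in root position.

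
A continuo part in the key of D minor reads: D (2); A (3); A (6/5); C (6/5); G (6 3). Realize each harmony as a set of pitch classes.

D (6/4/2): D, E, G, Bb.
A (5/3): A, C, E.
A (6/5/3): A, C, E, F.
C (6/5/3): C, E, G, A.
G (6/3): G, Bb, E.

D, E, G, Bb | A, C, E | A, C, E, F | C, E, G, A | G, Bb, E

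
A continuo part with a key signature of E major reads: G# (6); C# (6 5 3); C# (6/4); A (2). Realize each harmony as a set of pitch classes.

G# (6/3): G#, B, E.
C# (6/5/3): C#, E, G#, A.
C# (6/4): C#, F#, A.
A (6/4/2): A, B, D#, F#.

G#, B, E | C#, E, G#, A | C#, F#, A | A, B, D#, F#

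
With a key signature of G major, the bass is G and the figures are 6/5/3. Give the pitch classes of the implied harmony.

G, B, D, E

A third above G in this key is B.
A fifth above G in this key is D.
A sixth above G in this key is E.
Together with the bass G, this spells E minor seventh in first inversion.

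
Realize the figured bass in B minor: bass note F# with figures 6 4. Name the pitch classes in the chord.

F#, B, D

A fourth above F# in this key is B.
A sixth above F# in this key is D.
Together with the bass F#, this spells B minor in second inversion.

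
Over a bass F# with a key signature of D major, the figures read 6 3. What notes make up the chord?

A third above F# in this key is A.
A sixth above F# in this key is D.
Together with the bass F#, this spells D major in first inversion.

F#, A, D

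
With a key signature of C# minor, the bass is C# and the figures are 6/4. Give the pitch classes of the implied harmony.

C#, F#, A

A fourth above C# in this key is F#.
A sixth above C# in this key is A.
Together with the bass C#, this spells F# minor in second inversion.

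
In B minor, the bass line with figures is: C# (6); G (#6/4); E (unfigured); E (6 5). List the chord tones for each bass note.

C#, E, A | G, C#, E# | E, G, B | E, G, B, C#

C# (6/3): C#, E, A.
G (#6/4): G, C#, E#.
E (5/3): E, G, B.
E (6/5/3): E, G, B, C#.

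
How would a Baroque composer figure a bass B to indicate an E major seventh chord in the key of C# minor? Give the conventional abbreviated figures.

B is the fifth of E major seventh, so the chord is in second inversion.
A seventh chord in second inversion is figured 6/4/3, conventionally abbreviated 4/3.

4/3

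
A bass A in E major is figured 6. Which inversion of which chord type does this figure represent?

triad, first inversion

6 is shorthand for 6/3.
Intervals of 6/3 above the bass form a triad; the bass is the third, so this is first inversion.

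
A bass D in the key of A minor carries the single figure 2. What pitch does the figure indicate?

E

Counting 1 letter step above D lands on E; in A minor, that letter is E.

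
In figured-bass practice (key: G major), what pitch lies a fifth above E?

B

Counting 4 letter steps above E lands on B; in G major, that letter is B.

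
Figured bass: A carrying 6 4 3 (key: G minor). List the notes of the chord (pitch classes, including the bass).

A third above A in this key is C.
A fourth above A in this key is D.
A sixth above A in this key is F.
Together with the bass A, this spells D minor seventh in second inversion.

A, C, D, F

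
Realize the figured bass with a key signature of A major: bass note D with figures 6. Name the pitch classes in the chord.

The written figures 6 are shorthand for 6/3: the 3 is implied.
A third above D in this key is F#.
A sixth above D in this key is B.
Together with the bass D, this spells B minor in first inversion.

D, F#, B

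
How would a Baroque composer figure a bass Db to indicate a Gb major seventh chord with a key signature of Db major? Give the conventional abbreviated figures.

4/3

Db is the fifth of Gb major seventh, so the chord is in second inversion.
A seventh chord in second inversion is figured 6/4/3, conventionally abbreviated 4/3.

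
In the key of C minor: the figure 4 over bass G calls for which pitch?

C

Counting 3 letter steps above G lands on C; in C minor, that letter is C.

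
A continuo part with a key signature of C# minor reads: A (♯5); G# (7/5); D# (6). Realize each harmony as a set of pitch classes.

A, C#, E# | G#, B, D#, F# | D#, F#, B

A (#5/3): A, C#, E#.
G# (7/5/3): G#, B, D#, F#.
D# (6/3): D#, F#, B.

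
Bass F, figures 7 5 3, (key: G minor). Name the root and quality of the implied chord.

F dominant seventh

The figures 7 5 3 indicate a seventh chord in root position.
In root position the bass is the root, so the root is F.
The chord tones are F, A, C, Eb, giving F dominant seventh.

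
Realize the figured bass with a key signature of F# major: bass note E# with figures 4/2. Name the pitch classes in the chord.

The written figures 4/2 are shorthand for 6/4/2: the 6 is implied.
A second above E# in this key is F#.
A fourth above E# in this key is A#.
A sixth above E# in this key is C#.
Together with the bass E#, this spells F# major seventh in third inversion.

E#, F#, A#, C#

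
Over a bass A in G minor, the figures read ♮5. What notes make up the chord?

The written figures ♮5 are shorthand for 5/3: the 3 is implied.
A third above A in this key is C.
A fifth above A in this key is Eb, made natural (E) by the ♮ figure.
Together with the bass A, this spells A minor in root position.

A, C, E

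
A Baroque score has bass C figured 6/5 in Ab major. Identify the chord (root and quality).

Ab major seventh

The figures 6/5 indicate a seventh chord in first inversion.
In first inversion the root lies a sixth above the bass: a sixth above C in Ab major is Ab.
The chord tones are C, Eb, G, Ab, giving Ab major seventh.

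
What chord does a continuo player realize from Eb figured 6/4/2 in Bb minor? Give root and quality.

The figures 6/4/2 indicate a seventh chord in third inversion.
In third inversion the root lies a second above the bass: a second above Eb in Bb minor is F.
The chord tones are Eb, F, Ab, C, giving F minor seventh.

F minor seventh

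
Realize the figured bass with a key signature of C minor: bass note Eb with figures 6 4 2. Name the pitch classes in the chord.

A second above Eb in this key is F.
A fourth above Eb in this key is Ab.
A sixth above Eb in this key is C.
Together with the bass Eb, this spells F minor seventh in third inversion.

Eb, F, Ab, C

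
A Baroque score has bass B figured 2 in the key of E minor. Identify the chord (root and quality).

C major seventh

The figures 2 indicate a seventh chord in third inversion.
In third inversion the root lies a second above the bass: a second above B in E minor is C.
The chord tones are B, C, E, G, giving C major seventh.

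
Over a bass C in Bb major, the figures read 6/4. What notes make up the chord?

C, F, A

A fourth above C in this key is F.
A sixth above C in this key is A.
Together with the bass C, this spells F major in second inversion.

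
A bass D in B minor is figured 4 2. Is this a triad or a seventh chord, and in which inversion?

seventh chord, third inversion

4 2 is shorthand for 6/4/2.
Intervals of 6/4/2 above the bass form a seventh chord; the bass is the seventh, so this is third inversion.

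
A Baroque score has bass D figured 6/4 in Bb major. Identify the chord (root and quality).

The figures 6/4 indicate a triad in second inversion.
In second inversion the root lies a fourth above the bass: a fourth above D in Bb major is G.
The chord tones are D, G, Bb, giving G minor.

G minor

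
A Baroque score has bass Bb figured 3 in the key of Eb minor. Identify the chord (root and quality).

The figures 3 indicate a triad in root position.
In root position the bass is the root, so the root is Bb.
The chord tones are Bb, Db, F, giving Bb minor.

Bb minor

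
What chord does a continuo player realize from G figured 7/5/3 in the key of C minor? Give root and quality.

G minor seventh

The figures 7/5/3 indicate a seventh chord in root position.
In root position the bass is the root, so the root is G.
The chord tones are G, Bb, D, F, giving G minor seventh.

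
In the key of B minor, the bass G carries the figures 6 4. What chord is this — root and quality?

C# diminished

The figures 6 4 indicate a triad in second inversion.
In second inversion the root lies a fourth above the bass: a fourth above G in B minor is C#.
The chord tones are G, C#, E, giving C# diminished.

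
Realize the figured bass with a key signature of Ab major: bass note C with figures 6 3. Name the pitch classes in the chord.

A third above C in this key is Eb.
A sixth above C in this key is Ab.
Together with the bass C, this spells Ab major in first inversion.

C, Eb, Ab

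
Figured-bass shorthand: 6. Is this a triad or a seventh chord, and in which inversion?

6 is shorthand for 6/3.
Intervals of 6/3 above the bass form a triad; the bass is the third, so this is first inversion.

triad, first inversion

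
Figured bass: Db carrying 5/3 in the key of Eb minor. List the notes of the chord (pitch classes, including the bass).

A third above Db in this key is F.
A fifth above Db in this key is Ab.
Together with the bass Db, this spells Db major in root position.

Db, F, Ab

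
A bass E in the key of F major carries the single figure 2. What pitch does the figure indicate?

Counting 1 letter step above E lands on F; in F major, that letter is F.

F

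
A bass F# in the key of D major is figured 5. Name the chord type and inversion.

triad, root position

5 is shorthand for 5/3.
Intervals of 5/3 above the bass form a triad; the bass is the root, so this is root position.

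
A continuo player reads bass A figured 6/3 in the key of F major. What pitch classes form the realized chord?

A third above A in this key is C.
A sixth above A in this key is F.
Together with the bass A, this spells F major in first inversion.

A, C, F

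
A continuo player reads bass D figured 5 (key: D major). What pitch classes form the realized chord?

The written figures 5 are shorthand for 5/3: the 3 is implied.
A third above D in this key is F#.
A fifth above D in this key is A.
Together with the bass D, this spells D major in root position.

D, F#, A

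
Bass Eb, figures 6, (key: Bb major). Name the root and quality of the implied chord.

C minor

The figures 6 indicate a triad in first inversion.
In first inversion the root lies a sixth above the bass: a sixth above Eb in Bb major is C.
The chord tones are Eb, G, C, giving C minor.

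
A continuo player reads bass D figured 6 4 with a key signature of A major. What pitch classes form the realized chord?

D, G#, B

A fourth above D in this key is G#.
A sixth above D in this key is B.
Together with the bass D, this spells G# diminished in second inversion.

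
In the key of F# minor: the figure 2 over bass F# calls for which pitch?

Counting 1 letter step above F# lands on G; in F# minor, that letter is G#.

G#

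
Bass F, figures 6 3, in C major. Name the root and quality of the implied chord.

D minor

The figures 6 3 indicate a triad in first inversion.
In first inversion the root lies a sixth above the bass: a sixth above F in C major is D.
The chord tones are F, A, D, giving D minor.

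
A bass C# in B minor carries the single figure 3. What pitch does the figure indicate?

E

Counting 2 letter steps above C# lands on E; in B minor, that letter is E.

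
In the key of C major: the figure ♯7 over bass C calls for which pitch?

Counting 6 letter steps above C lands on B; in C major, that letter is B.
The #7 figure raises it a semitone, giving B#.

B#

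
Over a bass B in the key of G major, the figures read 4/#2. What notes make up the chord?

The written figures 4/#2 are shorthand for 6/4/2: the 6 is implied.
A second above B in this key is C, raised to C# by the sharp.
A fourth above B in this key is E.
A sixth above B in this key is G.
Together with the bass B, this spells C# half-diminished seventh in third inversion.

B, C#, E, G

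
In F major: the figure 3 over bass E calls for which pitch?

G

Counting 2 letter steps above E lands on G; in F major, that letter is G.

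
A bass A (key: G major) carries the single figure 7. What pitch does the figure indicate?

G

Counting 6 letter steps above A lands on G; in G major, that letter is G.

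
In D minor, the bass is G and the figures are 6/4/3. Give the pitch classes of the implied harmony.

G, Bb, C, E

A third above G in this key is Bb.
A fourth above G in this key is C.
A sixth above G in this key is E.
Together with the bass G, this spells C dominant seventh in second inversion.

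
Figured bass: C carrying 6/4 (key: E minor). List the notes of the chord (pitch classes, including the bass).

A fourth above C in this key is F#.
A sixth above C in this key is A.
Together with the bass C, this spells F# diminished in second inversion.

C, F#, A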